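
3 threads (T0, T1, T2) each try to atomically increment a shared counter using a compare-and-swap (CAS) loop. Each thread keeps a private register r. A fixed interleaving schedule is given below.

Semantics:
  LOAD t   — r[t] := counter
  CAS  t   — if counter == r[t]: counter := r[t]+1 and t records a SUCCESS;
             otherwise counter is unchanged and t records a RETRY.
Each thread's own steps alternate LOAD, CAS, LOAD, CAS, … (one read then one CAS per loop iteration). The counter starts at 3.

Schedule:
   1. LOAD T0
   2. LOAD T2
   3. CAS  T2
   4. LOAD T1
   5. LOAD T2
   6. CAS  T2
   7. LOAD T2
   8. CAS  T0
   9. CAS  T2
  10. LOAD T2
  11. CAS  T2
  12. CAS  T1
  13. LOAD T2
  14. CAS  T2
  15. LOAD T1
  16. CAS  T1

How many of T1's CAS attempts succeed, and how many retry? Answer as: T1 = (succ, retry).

T1 = (1, 1)

T0 LOAD — after: cnt=3, r=3 — load
T2 LOAD — after: cnt=3, r=3 — load
T2 CAS — after: cnt=4, r=3 — ok
T1 LOAD — after: cnt=4, r=4 — load
T2 LOAD — after: cnt=4, r=4 — load
T2 CAS — after: cnt=5, r=4 — ok
T2 LOAD — after: cnt=5, r=5 — load
T0 CAS — after: cnt=5, r=3 — retry
T2 CAS — after: cnt=6, r=5 — ok
T2 LOAD — after: cnt=6, r=6 — load
T2 CAS — after: cnt=7, r=6 — ok
T1 CAS — after: cnt=7, r=4 — retry
T2 LOAD — after: cnt=7, r=7 — load
T2 CAS — after: cnt=8, r=7 — ok
T1 LOAD — after: cnt=8, r=8 — load
T1 CAS — after: cnt=9, r=8 — ok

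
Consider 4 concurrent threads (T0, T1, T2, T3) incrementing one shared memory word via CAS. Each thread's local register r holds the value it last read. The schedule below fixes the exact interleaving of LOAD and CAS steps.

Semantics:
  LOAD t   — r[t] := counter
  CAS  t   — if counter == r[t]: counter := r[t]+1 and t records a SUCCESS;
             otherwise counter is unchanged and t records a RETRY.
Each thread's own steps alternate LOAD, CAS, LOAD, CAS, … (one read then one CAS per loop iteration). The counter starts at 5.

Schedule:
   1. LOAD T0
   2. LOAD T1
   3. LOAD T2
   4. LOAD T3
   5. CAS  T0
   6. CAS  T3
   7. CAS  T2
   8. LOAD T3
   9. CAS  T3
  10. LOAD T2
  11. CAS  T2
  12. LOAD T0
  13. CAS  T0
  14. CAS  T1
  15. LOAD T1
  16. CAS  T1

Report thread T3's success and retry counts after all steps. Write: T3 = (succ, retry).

T3 = (1, 1)

   1) LOAD T0:  M=5  r_T0=5
   2) LOAD T1:  M=5  r_T1=5
   3) LOAD T2:  M=5  r_T2=5
   4) LOAD T3:  M=5  r_T3=5
   5) CAS  T0:  M=6  r_T0=5 ✓
   6) CAS  T3:  M=6  r_T3=5 ✗
   7) CAS  T2:  M=6  r_T2=5 ✗
   8) LOAD T3:  M=6  r_T3=6
   9) CAS  T3:  M=7  r_T3=6 ✓
  10) LOAD T2:  M=7  r_T2=7
  11) CAS  T2:  M=8  r_T2=7 ✓
  12) LOAD T0:  M=8  r_T0=8
  13) CAS  T0:  M=9  r_T0=8 ✓
  14) CAS  T1:  M=9  r_T1=5 ✗
  15) LOAD T1:  M=9  r_T1=9
  16) CAS  T1:  M=10  r_T1=9 ✓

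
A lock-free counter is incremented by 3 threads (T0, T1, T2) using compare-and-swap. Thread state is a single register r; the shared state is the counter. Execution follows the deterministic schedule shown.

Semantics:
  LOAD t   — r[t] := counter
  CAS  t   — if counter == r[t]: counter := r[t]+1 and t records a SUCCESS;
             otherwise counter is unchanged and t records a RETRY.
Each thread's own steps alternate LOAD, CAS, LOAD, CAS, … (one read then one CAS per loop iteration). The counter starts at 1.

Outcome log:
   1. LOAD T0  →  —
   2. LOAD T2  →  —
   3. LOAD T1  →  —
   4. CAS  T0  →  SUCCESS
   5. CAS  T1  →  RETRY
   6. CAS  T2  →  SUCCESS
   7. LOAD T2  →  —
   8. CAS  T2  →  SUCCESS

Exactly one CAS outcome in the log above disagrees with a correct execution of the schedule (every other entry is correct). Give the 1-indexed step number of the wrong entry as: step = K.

Correct run:
   1) LOAD T0:  M=1  r_T0=1
   2) LOAD T2:  M=1  r_T2=1
   3) LOAD T1:  M=1  r_T1=1
   4) CAS  T0:  M=2  r_T0=1 ✓
   5) CAS  T1:  M=2  r_T1=1 ✗
   6) CAS  T2:  M=2  r_T2=1 ✗
   7) LOAD T2:  M=2  r_T2=2
   8) CAS  T2:  M=3  r_T2=2 ✓
Log disagrees first at step 6.

step = 6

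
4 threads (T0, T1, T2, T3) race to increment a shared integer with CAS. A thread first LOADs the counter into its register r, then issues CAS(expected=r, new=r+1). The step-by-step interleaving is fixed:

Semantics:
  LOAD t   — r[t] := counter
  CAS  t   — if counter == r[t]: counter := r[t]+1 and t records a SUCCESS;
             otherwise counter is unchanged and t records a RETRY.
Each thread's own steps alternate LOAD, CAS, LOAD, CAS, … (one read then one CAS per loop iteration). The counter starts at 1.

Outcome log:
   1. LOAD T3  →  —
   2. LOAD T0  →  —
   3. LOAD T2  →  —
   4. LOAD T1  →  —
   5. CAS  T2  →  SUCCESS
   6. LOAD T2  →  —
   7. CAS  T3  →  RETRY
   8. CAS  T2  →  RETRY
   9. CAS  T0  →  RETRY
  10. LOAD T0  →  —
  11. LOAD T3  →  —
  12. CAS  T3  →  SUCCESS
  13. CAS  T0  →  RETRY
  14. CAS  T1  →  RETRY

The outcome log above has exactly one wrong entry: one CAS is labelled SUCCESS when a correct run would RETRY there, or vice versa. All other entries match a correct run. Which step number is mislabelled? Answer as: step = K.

step = 8

Reference trace:
step 1: T3 LOAD ⇒ load; ctr=1 reg=1
step 2: T0 LOAD ⇒ load; ctr=1 reg=1
step 3: T2 LOAD ⇒ load; ctr=1 reg=1
step 4: T1 LOAD ⇒ load; ctr=1 reg=1
step 5: T2 CAS ⇒ ok; ctr=2 reg=1
step 6: T2 LOAD ⇒ load; ctr=2 reg=2
step 7: T3 CAS ⇒ retry; ctr=2 reg=1
step 8: T2 CAS ⇒ ok; ctr=3 reg=2
step 9: T0 CAS ⇒ retry; ctr=3 reg=1
step 10: T0 LOAD ⇒ load; ctr=3 reg=3
step 11: T3 LOAD ⇒ load; ctr=3 reg=3
step 12: T3 CAS ⇒ ok; ctr=4 reg=3
step 13: T0 CAS ⇒ retry; ctr=4 reg=3
step 14: T1 CAS ⇒ retry; ctr=4 reg=1
Flip is step 8.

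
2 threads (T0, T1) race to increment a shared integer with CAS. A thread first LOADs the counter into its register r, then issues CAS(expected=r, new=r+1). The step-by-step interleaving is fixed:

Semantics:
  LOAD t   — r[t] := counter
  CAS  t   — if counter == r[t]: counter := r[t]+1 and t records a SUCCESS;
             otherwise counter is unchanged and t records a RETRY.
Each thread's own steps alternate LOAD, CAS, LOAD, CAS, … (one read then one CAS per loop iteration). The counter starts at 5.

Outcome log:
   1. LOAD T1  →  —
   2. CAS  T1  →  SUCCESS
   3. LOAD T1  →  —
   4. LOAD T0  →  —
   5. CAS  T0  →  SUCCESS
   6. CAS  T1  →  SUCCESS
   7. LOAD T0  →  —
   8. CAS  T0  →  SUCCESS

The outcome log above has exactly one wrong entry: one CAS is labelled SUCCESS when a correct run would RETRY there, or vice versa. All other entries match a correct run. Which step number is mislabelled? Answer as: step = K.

Correct run:
1. LOAD T1 → mem=5 r[T1]=5 [LOAD]
2. CAS T1 → mem=6 r[T1]=5 [OK]
3. LOAD T1 → mem=6 r[T1]=6 [LOAD]
4. LOAD T0 → mem=6 r[T0]=6 [LOAD]
5. CAS T0 → mem=7 r[T0]=6 [OK]
6. CAS T1 → mem=7 r[T1]=6 [RETRY]
7. LOAD T0 → mem=7 r[T0]=7 [LOAD]
8. CAS T0 → mem=8 r[T0]=7 [OK]
Log disagrees first at step 6.

step = 6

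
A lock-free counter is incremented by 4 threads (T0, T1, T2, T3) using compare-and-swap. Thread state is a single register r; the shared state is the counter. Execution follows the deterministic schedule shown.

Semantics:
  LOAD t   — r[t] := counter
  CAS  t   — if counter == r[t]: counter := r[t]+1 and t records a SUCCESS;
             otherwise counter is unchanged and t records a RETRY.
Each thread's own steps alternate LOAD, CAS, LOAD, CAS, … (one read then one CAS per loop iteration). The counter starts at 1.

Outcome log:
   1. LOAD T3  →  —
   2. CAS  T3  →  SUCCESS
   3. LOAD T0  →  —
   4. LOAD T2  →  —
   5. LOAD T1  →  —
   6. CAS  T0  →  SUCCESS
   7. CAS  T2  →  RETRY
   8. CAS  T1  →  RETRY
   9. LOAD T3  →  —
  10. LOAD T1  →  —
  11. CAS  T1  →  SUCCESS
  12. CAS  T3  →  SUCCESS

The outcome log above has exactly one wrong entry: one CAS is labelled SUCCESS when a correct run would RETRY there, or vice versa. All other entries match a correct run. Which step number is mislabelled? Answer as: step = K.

step = 12

Reference trace:
1. LOAD T3 → mem=1 r[T3]=1 [LOAD]
2. CAS T3 → mem=2 r[T3]=1 [OK]
3. LOAD T0 → mem=2 r[T0]=2 [LOAD]
4. LOAD T2 → mem=2 r[T2]=2 [LOAD]
5. LOAD T1 → mem=2 r[T1]=2 [LOAD]
6. CAS T0 → mem=3 r[T0]=2 [OK]
7. CAS T2 → mem=3 r[T2]=2 [RETRY]
8. CAS T1 → mem=3 r[T1]=2 [RETRY]
9. LOAD T3 → mem=3 r[T3]=3 [LOAD]
10. LOAD T1 → mem=3 r[T1]=3 [LOAD]
11. CAS T1 → mem=4 r[T1]=3 [OK]
12. CAS T3 → mem=4 r[T3]=3 [RETRY]
Flip is step 12.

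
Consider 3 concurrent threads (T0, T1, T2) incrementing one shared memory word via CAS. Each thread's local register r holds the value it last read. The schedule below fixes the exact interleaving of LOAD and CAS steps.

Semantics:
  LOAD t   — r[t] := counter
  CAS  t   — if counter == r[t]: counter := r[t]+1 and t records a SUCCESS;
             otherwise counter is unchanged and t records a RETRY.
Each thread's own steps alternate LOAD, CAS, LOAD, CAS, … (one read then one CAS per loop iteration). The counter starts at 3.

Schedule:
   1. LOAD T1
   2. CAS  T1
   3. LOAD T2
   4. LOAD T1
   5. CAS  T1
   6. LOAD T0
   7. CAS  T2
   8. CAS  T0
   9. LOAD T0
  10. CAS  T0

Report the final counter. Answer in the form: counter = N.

counter = 7

[1] T1.load  rd  (counter 3, T1.r 3)
[2] T1.cas  hit  (counter 4, T1.r 3)
[3] T2.load  rd  (counter 4, T2.r 4)
[4] T1.load  rd  (counter 4, T1.r 4)
[5] T1.cas  hit  (counter 5, T1.r 4)
[6] T0.load  rd  (counter 5, T0.r 5)
[7] T2.cas  miss  (counter 5, T2.r 4)
[8] T0.cas  hit  (counter 6, T0.r 5)
[9] T0.load  rd  (counter 6, T0.r 6)
[10] T0.cas  hit  (counter 7, T0.r 6)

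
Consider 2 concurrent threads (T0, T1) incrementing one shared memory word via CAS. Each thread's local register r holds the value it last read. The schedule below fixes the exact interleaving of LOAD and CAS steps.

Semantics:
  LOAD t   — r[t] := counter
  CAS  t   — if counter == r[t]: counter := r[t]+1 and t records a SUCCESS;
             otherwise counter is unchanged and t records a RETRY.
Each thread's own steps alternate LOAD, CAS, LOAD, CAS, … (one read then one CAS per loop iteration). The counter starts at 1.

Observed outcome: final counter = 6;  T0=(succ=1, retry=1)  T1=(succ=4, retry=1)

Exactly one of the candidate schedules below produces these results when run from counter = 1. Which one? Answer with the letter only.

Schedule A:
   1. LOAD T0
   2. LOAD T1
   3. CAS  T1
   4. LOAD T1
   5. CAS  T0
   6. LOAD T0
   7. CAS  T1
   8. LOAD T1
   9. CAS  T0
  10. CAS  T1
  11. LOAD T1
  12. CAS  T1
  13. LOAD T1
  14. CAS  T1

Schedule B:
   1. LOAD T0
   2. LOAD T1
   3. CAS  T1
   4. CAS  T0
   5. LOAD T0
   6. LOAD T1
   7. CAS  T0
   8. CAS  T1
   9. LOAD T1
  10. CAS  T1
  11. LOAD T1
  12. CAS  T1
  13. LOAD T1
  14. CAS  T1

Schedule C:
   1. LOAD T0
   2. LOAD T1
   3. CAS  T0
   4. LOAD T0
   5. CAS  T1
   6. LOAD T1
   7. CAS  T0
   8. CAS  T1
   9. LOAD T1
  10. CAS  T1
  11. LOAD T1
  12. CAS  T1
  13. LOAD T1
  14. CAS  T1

B

Run B:
T0 LOAD — after: cnt=1, r=1 — load
T1 LOAD — after: cnt=1, r=1 — load
T1 CAS — after: cnt=2, r=1 — ok
T0 CAS — after: cnt=2, r=1 — retry
T0 LOAD — after: cnt=2, r=2 — load
T1 LOAD — after: cnt=2, r=2 — load
T0 CAS — after: cnt=3, r=2 — ok
T1 CAS — after: cnt=3, r=2 — retry
T1 LOAD — after: cnt=3, r=3 — load
T1 CAS — after: cnt=4, r=3 — ok
T1 LOAD — after: cnt=4, r=4 — load
T1 CAS — after: cnt=5, r=4 — ok
T1 LOAD — after: cnt=5, r=5 — load
T1 CAS — after: cnt=6, r=5 — ok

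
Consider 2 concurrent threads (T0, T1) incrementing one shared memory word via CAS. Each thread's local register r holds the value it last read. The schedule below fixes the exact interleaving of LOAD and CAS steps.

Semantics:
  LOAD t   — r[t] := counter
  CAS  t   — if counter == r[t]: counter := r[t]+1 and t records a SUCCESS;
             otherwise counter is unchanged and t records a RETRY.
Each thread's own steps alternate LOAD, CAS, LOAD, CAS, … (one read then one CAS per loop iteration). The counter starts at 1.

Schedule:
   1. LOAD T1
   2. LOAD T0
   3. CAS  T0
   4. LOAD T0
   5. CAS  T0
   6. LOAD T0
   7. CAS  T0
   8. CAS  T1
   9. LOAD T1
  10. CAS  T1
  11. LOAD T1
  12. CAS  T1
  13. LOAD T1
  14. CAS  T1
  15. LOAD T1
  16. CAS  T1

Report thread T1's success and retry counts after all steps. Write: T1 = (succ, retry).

   1) LOAD T1:  M=1  r_T1=1
   2) LOAD T0:  M=1  r_T0=1
   3) CAS  T0:  M=2  r_T0=1 ✓
   4) LOAD T0:  M=2  r_T0=2
   5) CAS  T0:  M=3  r_T0=2 ✓
   6) LOAD T0:  M=3  r_T0=3
   7) CAS  T0:  M=4  r_T0=3 ✓
   8) CAS  T1:  M=4  r_T1=1 ✗
   9) LOAD T1:  M=4  r_T1=4
  10) CAS  T1:  M=5  r_T1=4 ✓
  11) LOAD T1:  M=5  r_T1=5
  12) CAS  T1:  M=6  r_T1=5 ✓
  13) LOAD T1:  M=6  r_T1=6
  14) CAS  T1:  M=7  r_T1=6 ✓
  15) LOAD T1:  M=7  r_T1=7
  16) CAS  T1:  M=8  r_T1=7 ✓

T1 = (4, 1)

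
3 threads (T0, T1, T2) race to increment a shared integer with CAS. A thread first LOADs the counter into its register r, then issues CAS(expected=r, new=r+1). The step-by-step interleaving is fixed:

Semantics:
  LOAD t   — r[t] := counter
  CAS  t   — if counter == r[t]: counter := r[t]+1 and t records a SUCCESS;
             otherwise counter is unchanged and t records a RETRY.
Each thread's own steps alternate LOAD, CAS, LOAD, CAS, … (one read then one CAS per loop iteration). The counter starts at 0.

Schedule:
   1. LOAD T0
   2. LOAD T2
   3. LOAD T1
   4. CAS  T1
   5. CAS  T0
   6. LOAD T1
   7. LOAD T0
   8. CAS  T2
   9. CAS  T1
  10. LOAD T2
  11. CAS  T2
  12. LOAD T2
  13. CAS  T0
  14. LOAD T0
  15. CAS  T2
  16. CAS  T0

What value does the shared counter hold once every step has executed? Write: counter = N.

counter = 4

[1] T0.load  rd  (counter 0, T0.r 0)
[2] T2.load  rd  (counter 0, T2.r 0)
[3] T1.load  rd  (counter 0, T1.r 0)
[4] T1.cas  hit  (counter 1, T1.r 0)
[5] T0.cas  miss  (counter 1, T0.r 0)
[6] T1.load  rd  (counter 1, T1.r 1)
[7] T0.load  rd  (counter 1, T0.r 1)
[8] T2.cas  miss  (counter 1, T2.r 0)
[9] T1.cas  hit  (counter 2, T1.r 1)
[10] T2.load  rd  (counter 2, T2.r 2)
[11] T2.cas  hit  (counter 3, T2.r 2)
[12] T2.load  rd  (counter 3, T2.r 3)
[13] T0.cas  miss  (counter 3, T0.r 1)
[14] T0.load  rd  (counter 3, T0.r 3)
[15] T2.cas  hit  (counter 4, T2.r 3)
[16] T0.cas  miss  (counter 4, T0.r 3)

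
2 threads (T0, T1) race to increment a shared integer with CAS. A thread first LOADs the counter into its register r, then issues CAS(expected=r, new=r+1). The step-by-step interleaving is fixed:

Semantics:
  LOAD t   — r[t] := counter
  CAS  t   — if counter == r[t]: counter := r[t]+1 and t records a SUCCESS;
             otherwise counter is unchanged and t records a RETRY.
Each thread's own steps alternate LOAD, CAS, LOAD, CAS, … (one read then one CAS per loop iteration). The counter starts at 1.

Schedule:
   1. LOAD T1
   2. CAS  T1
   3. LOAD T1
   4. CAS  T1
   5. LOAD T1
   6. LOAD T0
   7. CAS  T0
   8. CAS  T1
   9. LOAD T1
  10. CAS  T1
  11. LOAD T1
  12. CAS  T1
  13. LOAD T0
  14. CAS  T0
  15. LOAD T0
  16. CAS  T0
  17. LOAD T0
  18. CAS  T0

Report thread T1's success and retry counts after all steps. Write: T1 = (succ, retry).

T1 = (4, 1)

1. LOAD T1 → mem=1 r[T1]=1 [LOAD]
2. CAS T1 → mem=2 r[T1]=1 [OK]
3. LOAD T1 → mem=2 r[T1]=2 [LOAD]
4. CAS T1 → mem=3 r[T1]=2 [OK]
5. LOAD T1 → mem=3 r[T1]=3 [LOAD]
6. LOAD T0 → mem=3 r[T0]=3 [LOAD]
7. CAS T0 → mem=4 r[T0]=3 [OK]
8. CAS T1 → mem=4 r[T1]=3 [RETRY]
9. LOAD T1 → mem=4 r[T1]=4 [LOAD]
10. CAS T1 → mem=5 r[T1]=4 [OK]
11. LOAD T1 → mem=5 r[T1]=5 [LOAD]
12. CAS T1 → mem=6 r[T1]=5 [OK]
13. LOAD T0 → mem=6 r[T0]=6 [LOAD]
14. CAS T0 → mem=7 r[T0]=6 [OK]
15. LOAD T0 → mem=7 r[T0]=7 [LOAD]
16. CAS T0 → mem=8 r[T0]=7 [OK]
17. LOAD T0 → mem=8 r[T0]=8 [LOAD]
18. CAS T0 → mem=9 r[T0]=8 [OK]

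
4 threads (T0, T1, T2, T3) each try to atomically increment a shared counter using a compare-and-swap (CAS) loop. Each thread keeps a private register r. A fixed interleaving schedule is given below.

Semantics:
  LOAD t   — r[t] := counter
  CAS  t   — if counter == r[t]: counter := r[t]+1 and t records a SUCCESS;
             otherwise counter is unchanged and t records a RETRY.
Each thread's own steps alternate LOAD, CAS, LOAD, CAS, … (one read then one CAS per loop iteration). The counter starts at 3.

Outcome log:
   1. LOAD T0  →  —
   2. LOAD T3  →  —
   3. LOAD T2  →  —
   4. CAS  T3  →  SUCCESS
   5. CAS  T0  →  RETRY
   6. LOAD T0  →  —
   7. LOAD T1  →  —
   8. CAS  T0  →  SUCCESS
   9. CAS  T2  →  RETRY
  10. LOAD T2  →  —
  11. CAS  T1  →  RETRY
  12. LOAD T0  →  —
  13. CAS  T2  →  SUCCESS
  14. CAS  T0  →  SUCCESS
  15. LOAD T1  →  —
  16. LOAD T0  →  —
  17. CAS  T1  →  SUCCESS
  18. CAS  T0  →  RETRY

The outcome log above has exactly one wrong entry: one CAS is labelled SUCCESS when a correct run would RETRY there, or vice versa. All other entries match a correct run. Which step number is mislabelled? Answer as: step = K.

step = 14

Reference trace:
   1) LOAD T0:  M=3  r_T0=3
   2) LOAD T3:  M=3  r_T3=3
   3) LOAD T2:  M=3  r_T2=3
   4) CAS  T3:  M=4  r_T3=3 ✓
   5) CAS  T0:  M=4  r_T0=3 ✗
   6) LOAD T0:  M=4  r_T0=4
   7) LOAD T1:  M=4  r_T1=4
   8) CAS  T0:  M=5  r_T0=4 ✓
   9) CAS  T2:  M=5  r_T2=3 ✗
  10) LOAD T2:  M=5  r_T2=5
  11) CAS  T1:  M=5  r_T1=4 ✗
  12) LOAD T0:  M=5  r_T0=5
  13) CAS  T2:  M=6  r_T2=5 ✓
  14) CAS  T0:  M=6  r_T0=5 ✗
  15) LOAD T1:  M=6  r_T1=6
  16) LOAD T0:  M=6  r_T0=6
  17) CAS  T1:  M=7  r_T1=6 ✓
  18) CAS  T0:  M=7  r_T0=6 ✗
Log disagrees first at step 14.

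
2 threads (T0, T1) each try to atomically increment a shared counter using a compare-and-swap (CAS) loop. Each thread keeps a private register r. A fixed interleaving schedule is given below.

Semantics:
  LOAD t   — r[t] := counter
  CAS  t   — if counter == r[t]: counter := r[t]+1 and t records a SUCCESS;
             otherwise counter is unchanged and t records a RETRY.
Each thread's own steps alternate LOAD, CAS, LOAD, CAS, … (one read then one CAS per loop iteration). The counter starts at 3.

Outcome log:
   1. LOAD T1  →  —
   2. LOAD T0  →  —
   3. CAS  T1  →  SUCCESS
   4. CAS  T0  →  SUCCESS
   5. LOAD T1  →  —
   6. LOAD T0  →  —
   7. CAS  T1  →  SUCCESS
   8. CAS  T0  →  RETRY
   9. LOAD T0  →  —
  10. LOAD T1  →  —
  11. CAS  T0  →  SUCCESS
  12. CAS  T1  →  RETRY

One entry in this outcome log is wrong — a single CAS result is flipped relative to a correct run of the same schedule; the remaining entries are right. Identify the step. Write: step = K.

step = 4

Correct run:
[1] T1.load  rd  (counter 3, T1.r 3)
[2] T0.load  rd  (counter 3, T0.r 3)
[3] T1.cas  hit  (counter 4, T1.r 3)
[4] T0.cas  miss  (counter 4, T0.r 3)
[5] T1.load  rd  (counter 4, T1.r 4)
[6] T0.load  rd  (counter 4, T0.r 4)
[7] T1.cas  hit  (counter 5, T1.r 4)
[8] T0.cas  miss  (counter 5, T0.r 4)
[9] T0.load  rd  (counter 5, T0.r 5)
[10] T1.load  rd  (counter 5, T1.r 5)
[11] T0.cas  hit  (counter 6, T0.r 5)
[12] T1.cas  miss  (counter 6, T1.r 5)
Mismatch at 4.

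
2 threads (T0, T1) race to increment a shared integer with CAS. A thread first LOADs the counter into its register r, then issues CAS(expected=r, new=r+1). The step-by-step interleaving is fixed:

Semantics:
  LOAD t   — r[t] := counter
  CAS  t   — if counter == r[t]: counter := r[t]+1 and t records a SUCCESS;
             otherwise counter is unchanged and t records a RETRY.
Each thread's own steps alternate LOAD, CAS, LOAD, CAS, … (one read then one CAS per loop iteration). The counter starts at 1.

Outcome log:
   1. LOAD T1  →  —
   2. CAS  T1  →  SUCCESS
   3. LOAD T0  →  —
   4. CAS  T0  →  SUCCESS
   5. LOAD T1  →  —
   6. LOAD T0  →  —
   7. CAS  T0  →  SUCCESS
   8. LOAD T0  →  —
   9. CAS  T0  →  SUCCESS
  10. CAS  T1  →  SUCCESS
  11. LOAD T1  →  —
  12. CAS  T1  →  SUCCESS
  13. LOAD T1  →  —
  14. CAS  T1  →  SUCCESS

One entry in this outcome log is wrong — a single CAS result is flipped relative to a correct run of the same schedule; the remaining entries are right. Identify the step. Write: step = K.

step = 10

Correct run:
[1] T1.load  rd  (counter 1, T1.r 1)
[2] T1.cas  hit  (counter 2, T1.r 1)
[3] T0.load  rd  (counter 2, T0.r 2)
[4] T0.cas  hit  (counter 3, T0.r 2)
[5] T1.load  rd  (counter 3, T1.r 3)
[6] T0.load  rd  (counter 3, T0.r 3)
[7] T0.cas  hit  (counter 4, T0.r 3)
[8] T0.load  rd  (counter 4, T0.r 4)
[9] T0.cas  hit  (counter 5, T0.r 4)
[10] T1.cas  miss  (counter 5, T1.r 3)
[11] T1.load  rd  (counter 5, T1.r 5)
[12] T1.cas  hit  (counter 6, T1.r 5)
[13] T1.load  rd  (counter 6, T1.r 6)
[14] T1.cas  hit  (counter 7, T1.r 6)
Flip is step 10.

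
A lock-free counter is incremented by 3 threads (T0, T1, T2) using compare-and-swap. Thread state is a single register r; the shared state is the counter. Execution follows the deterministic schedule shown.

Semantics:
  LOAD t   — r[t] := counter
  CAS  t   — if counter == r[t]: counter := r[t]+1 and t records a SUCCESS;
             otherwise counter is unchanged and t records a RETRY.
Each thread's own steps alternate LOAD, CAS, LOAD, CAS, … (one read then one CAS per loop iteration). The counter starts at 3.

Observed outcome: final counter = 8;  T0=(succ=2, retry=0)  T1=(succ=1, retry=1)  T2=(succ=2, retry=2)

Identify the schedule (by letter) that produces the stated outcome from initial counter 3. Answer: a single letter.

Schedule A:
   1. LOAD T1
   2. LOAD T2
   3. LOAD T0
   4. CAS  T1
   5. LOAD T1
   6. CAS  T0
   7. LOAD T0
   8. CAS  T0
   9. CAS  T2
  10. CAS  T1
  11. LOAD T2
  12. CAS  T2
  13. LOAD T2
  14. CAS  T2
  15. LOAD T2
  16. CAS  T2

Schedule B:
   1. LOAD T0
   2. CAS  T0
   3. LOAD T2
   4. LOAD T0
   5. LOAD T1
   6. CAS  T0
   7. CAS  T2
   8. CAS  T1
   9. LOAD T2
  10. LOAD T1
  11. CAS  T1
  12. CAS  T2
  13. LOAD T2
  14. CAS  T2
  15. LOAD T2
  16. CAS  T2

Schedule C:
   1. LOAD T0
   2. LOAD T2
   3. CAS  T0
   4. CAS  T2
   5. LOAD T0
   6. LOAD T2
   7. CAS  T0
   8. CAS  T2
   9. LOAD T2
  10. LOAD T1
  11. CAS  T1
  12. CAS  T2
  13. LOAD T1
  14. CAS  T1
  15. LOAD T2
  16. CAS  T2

Run B:
step 1: T0 LOAD ⇒ load; ctr=3 reg=3
step 2: T0 CAS ⇒ ok; ctr=4 reg=3
step 3: T2 LOAD ⇒ load; ctr=4 reg=4
step 4: T0 LOAD ⇒ load; ctr=4 reg=4
step 5: T1 LOAD ⇒ load; ctr=4 reg=4
step 6: T0 CAS ⇒ ok; ctr=5 reg=4
step 7: T2 CAS ⇒ retry; ctr=5 reg=4
step 8: T1 CAS ⇒ retry; ctr=5 reg=4
step 9: T2 LOAD ⇒ load; ctr=5 reg=5
step 10: T1 LOAD ⇒ load; ctr=5 reg=5
step 11: T1 CAS ⇒ ok; ctr=6 reg=5
step 12: T2 CAS ⇒ retry; ctr=6 reg=5
step 13: T2 LOAD ⇒ load; ctr=6 reg=6
step 14: T2 CAS ⇒ ok; ctr=7 reg=6
step 15: T2 LOAD ⇒ load; ctr=7 reg=7
step 16: T2 CAS ⇒ ok; ctr=8 reg=7

B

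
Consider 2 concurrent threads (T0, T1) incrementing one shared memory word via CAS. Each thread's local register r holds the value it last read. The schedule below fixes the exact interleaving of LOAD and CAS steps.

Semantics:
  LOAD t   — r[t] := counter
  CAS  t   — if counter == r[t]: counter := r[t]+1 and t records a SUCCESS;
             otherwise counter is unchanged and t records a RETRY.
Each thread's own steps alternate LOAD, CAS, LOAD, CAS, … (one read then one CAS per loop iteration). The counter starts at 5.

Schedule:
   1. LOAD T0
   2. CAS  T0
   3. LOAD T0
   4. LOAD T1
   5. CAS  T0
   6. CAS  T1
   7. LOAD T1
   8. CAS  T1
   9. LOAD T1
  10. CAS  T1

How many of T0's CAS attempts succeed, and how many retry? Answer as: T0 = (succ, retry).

T0 = (2, 0)

step 1: T0 LOAD ⇒ load; ctr=5 reg=5
step 2: T0 CAS ⇒ ok; ctr=6 reg=5
step 3: T0 LOAD ⇒ load; ctr=6 reg=6
step 4: T1 LOAD ⇒ load; ctr=6 reg=6
step 5: T0 CAS ⇒ ok; ctr=7 reg=6
step 6: T1 CAS ⇒ retry; ctr=7 reg=6
step 7: T1 LOAD ⇒ load; ctr=7 reg=7
step 8: T1 CAS ⇒ ok; ctr=8 reg=7
step 9: T1 LOAD ⇒ load; ctr=8 reg=8
step 10: T1 CAS ⇒ ok; ctr=9 reg=8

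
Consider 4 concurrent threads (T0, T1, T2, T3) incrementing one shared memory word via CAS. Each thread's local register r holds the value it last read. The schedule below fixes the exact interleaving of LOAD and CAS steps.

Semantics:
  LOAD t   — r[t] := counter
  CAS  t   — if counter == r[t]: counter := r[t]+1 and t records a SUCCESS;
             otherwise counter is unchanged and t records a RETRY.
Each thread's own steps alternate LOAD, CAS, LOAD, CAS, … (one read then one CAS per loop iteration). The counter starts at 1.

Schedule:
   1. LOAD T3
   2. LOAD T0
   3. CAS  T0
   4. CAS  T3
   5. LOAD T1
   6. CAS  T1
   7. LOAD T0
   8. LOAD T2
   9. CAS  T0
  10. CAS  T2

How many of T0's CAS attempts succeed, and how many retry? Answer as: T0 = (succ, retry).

T0 = (2, 0)

   1) LOAD T3:  M=1  r_T3=1
   2) LOAD T0:  M=1  r_T0=1
   3) CAS  T0:  M=2  r_T0=1 ✓
   4) CAS  T3:  M=2  r_T3=1 ✗
   5) LOAD T1:  M=2  r_T1=2
   6) CAS  T1:  M=3  r_T1=2 ✓
   7) LOAD T0:  M=3  r_T0=3
   8) LOAD T2:  M=3  r_T2=3
   9) CAS  T0:  M=4  r_T0=3 ✓
  10) CAS  T2:  M=4  r_T2=3 ✗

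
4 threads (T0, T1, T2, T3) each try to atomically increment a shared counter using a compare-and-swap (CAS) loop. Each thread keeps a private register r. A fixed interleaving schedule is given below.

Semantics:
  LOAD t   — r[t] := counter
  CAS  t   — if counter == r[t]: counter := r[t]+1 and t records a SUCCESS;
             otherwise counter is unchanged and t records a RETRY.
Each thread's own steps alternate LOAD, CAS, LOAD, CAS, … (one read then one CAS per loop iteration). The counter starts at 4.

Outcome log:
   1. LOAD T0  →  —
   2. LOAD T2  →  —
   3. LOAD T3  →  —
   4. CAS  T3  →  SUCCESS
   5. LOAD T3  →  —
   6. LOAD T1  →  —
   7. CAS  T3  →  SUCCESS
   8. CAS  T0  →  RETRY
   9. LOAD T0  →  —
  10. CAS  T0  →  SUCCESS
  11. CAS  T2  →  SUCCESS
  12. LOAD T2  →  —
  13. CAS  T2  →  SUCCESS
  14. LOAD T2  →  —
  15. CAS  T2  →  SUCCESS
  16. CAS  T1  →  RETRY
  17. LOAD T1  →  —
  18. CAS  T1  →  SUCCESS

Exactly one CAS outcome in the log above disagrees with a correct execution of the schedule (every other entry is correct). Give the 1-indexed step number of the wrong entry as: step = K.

step = 11

Correct run:
step 1: T0 LOAD ⇒ load; ctr=4 reg=4
step 2: T2 LOAD ⇒ load; ctr=4 reg=4
step 3: T3 LOAD ⇒ load; ctr=4 reg=4
step 4: T3 CAS ⇒ ok; ctr=5 reg=4
step 5: T3 LOAD ⇒ load; ctr=5 reg=5
step 6: T1 LOAD ⇒ load; ctr=5 reg=5
step 7: T3 CAS ⇒ ok; ctr=6 reg=5
step 8: T0 CAS ⇒ retry; ctr=6 reg=4
step 9: T0 LOAD ⇒ load; ctr=6 reg=6
step 10: T0 CAS ⇒ ok; ctr=7 reg=6
step 11: T2 CAS ⇒ retry; ctr=7 reg=4
step 12: T2 LOAD ⇒ load; ctr=7 reg=7
step 13: T2 CAS ⇒ ok; ctr=8 reg=7
step 14: T2 LOAD ⇒ load; ctr=8 reg=8
step 15: T2 CAS ⇒ ok; ctr=9 reg=8
step 16: T1 CAS ⇒ retry; ctr=9 reg=5
step 17: T1 LOAD ⇒ load; ctr=9 reg=9
step 18: T1 CAS ⇒ ok; ctr=10 reg=9
Mismatch at 11.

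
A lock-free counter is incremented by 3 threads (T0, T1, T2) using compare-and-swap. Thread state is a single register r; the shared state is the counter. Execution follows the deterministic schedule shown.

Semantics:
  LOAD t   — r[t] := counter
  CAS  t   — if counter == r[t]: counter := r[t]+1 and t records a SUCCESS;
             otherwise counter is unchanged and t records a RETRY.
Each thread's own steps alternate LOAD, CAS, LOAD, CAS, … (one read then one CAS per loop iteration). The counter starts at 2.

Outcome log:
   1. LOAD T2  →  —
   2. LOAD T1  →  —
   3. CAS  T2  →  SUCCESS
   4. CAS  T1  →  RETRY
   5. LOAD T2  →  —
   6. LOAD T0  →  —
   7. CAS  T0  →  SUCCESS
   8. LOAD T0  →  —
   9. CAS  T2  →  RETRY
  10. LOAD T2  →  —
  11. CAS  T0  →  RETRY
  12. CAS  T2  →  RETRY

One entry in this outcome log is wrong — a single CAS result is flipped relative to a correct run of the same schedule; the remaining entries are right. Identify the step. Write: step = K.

step = 11

Reference trace:
#1 T2 reads 2
#2 T1 reads 2
#3 T2 CAS(2→3) writes; counter now 3
#4 T1 CAS(2→3) fails; counter now 3
#5 T2 reads 3
#6 T0 reads 3
#7 T0 CAS(3→4) writes; counter now 4
#8 T0 reads 4
#9 T2 CAS(3→4) fails; counter now 4
#10 T2 reads 4
#11 T0 CAS(4→5) writes; counter now 5
#12 T2 CAS(4→5) fails; counter now 5
Flip is step 11.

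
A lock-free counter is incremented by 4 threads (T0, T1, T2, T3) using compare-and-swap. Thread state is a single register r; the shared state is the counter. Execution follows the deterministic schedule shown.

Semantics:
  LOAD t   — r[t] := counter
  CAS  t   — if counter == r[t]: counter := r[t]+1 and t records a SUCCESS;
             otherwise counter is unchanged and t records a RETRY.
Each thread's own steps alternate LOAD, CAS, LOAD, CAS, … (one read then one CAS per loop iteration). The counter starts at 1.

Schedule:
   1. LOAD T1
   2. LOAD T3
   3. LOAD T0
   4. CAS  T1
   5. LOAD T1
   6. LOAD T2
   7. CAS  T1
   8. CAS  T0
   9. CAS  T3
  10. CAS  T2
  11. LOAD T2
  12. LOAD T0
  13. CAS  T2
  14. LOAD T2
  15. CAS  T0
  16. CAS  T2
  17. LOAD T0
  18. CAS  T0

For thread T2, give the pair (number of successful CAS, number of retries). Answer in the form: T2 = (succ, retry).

T2 = (2, 1)

   1) LOAD T1:  M=1  r_T1=1
   2) LOAD T3:  M=1  r_T3=1
   3) LOAD T0:  M=1  r_T0=1
   4) CAS  T1:  M=2  r_T1=1 ✓
   5) LOAD T1:  M=2  r_T1=2
   6) LOAD T2:  M=2  r_T2=2
   7) CAS  T1:  M=3  r_T1=2 ✓
   8) CAS  T0:  M=3  r_T0=1 ✗
   9) CAS  T3:  M=3  r_T3=1 ✗
  10) CAS  T2:  M=3  r_T2=2 ✗
  11) LOAD T2:  M=3  r_T2=3
  12) LOAD T0:  M=3  r_T0=3
  13) CAS  T2:  M=4  r_T2=3 ✓
  14) LOAD T2:  M=4  r_T2=4
  15) CAS  T0:  M=4  r_T0=3 ✗
  16) CAS  T2:  M=5  r_T2=4 ✓
  17) LOAD T0:  M=5  r_T0=5
  18) CAS  T0:  M=6  r_T0=5 ✓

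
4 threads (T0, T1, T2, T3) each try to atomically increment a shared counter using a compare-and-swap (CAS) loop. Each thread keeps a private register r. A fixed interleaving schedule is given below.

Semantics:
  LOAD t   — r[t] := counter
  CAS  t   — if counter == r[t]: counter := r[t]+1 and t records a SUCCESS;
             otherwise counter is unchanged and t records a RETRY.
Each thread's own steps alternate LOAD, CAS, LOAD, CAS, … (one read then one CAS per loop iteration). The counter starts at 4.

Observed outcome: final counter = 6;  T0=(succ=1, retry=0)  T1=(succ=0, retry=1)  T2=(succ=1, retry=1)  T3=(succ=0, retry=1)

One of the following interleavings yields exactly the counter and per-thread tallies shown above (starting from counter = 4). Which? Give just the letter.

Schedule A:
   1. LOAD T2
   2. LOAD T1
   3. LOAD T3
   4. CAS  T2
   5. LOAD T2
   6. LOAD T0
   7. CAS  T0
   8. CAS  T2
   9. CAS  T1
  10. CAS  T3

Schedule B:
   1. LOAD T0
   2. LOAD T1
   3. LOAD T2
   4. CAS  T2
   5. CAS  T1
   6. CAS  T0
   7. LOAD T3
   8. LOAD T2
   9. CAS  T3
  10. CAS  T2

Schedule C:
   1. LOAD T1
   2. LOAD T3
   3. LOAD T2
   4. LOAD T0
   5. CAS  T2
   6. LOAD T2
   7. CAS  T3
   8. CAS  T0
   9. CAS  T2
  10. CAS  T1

A

Tracing schedule A:
T2 LOAD — after: cnt=4, r=4 — load
T1 LOAD — after: cnt=4, r=4 — load
T3 LOAD — after: cnt=4, r=4 — load
T2 CAS — after: cnt=5, r=4 — ok
T2 LOAD — after: cnt=5, r=5 — load
T0 LOAD — after: cnt=5, r=5 — load
T0 CAS — after: cnt=6, r=5 — ok
T2 CAS — after: cnt=6, r=5 — retry
T1 CAS — after: cnt=6, r=4 — retry
T3 CAS — after: cnt=6, r=4 — retry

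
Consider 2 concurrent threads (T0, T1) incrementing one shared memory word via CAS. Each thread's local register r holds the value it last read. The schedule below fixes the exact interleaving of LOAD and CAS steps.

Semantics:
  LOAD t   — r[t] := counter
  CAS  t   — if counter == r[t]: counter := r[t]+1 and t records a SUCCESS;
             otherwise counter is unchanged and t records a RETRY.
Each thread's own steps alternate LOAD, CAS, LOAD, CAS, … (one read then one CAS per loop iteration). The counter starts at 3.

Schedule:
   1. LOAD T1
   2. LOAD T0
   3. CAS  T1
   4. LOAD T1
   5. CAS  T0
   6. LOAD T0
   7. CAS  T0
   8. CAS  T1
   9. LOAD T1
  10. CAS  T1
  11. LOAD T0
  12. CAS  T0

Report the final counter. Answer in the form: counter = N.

counter = 7

step 1: T1 LOAD ⇒ load; ctr=3 reg=3
step 2: T0 LOAD ⇒ load; ctr=3 reg=3
step 3: T1 CAS ⇒ ok; ctr=4 reg=3
step 4: T1 LOAD ⇒ load; ctr=4 reg=4
step 5: T0 CAS ⇒ retry; ctr=4 reg=3
step 6: T0 LOAD ⇒ load; ctr=4 reg=4
step 7: T0 CAS ⇒ ok; ctr=5 reg=4
step 8: T1 CAS ⇒ retry; ctr=5 reg=4
step 9: T1 LOAD ⇒ load; ctr=5 reg=5
step 10: T1 CAS ⇒ ok; ctr=6 reg=5
step 11: T0 LOAD ⇒ load; ctr=6 reg=6
step 12: T0 CAS ⇒ ok; ctr=7 reg=6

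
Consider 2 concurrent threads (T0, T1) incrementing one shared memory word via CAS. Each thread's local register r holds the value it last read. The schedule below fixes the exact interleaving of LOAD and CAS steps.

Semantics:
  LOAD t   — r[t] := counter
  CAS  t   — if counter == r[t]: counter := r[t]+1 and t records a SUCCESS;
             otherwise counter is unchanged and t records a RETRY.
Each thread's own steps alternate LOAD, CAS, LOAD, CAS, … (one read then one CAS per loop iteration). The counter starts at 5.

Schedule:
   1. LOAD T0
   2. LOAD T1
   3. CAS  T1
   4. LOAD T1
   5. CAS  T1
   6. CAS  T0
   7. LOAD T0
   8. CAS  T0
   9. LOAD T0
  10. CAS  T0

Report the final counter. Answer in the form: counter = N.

   1) LOAD T0:  M=5  r_T0=5
   2) LOAD T1:  M=5  r_T1=5
   3) CAS  T1:  M=6  r_T1=5 ✓
   4) LOAD T1:  M=6  r_T1=6
   5) CAS  T1:  M=7  r_T1=6 ✓
   6) CAS  T0:  M=7  r_T0=5 ✗
   7) LOAD T0:  M=7  r_T0=7
   8) CAS  T0:  M=8  r_T0=7 ✓
   9) LOAD T0:  M=8  r_T0=8
  10) CAS  T0:  M=9  r_T0=8 ✓

counter = 9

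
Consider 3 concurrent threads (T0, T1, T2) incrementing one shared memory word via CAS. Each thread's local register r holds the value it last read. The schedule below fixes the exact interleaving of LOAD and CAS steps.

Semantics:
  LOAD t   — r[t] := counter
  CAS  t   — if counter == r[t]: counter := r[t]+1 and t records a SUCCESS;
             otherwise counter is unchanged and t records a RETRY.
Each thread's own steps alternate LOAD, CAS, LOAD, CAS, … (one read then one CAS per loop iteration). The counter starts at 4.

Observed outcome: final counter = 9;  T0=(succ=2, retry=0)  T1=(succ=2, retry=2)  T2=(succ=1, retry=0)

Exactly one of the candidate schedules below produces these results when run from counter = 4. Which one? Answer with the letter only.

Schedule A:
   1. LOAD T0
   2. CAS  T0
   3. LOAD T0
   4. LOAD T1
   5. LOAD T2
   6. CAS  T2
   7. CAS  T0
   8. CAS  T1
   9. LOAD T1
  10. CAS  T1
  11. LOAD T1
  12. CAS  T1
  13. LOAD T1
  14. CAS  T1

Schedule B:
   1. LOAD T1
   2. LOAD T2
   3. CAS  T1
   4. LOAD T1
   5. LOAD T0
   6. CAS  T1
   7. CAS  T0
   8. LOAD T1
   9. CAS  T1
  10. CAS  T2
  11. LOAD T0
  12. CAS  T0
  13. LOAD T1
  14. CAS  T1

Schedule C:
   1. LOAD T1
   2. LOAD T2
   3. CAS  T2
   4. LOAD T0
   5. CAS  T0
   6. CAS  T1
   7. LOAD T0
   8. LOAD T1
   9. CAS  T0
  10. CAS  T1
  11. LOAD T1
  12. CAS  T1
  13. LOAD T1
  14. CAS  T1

C

Tracing schedule C:
#1 T1 reads 4
#2 T2 reads 4
#3 T2 CAS(4→5) writes; counter now 5
#4 T0 reads 5
#5 T0 CAS(5→6) writes; counter now 6
#6 T1 CAS(4→5) fails; counter now 6
#7 T0 reads 6
#8 T1 reads 6
#9 T0 CAS(6→7) writes; counter now 7
#10 T1 CAS(6→7) fails; counter now 7
#11 T1 reads 7
#12 T1 CAS(7→8) writes; counter now 8
#13 T1 reads 8
#14 T1 CAS(8→9) writes; counter now 9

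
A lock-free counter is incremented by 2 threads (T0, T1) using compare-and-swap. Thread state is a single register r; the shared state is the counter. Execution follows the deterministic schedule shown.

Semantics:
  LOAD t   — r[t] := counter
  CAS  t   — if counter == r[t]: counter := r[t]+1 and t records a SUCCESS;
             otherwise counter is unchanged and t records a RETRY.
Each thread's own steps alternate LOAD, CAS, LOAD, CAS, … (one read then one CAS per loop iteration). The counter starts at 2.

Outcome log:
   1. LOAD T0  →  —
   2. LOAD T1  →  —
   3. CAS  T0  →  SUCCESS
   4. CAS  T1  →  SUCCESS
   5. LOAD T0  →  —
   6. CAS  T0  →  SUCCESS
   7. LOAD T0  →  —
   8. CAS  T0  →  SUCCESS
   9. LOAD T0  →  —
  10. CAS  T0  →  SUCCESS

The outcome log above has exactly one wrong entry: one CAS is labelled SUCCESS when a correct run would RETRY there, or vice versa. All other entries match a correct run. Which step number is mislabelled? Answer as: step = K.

Reference trace:
#1 T0 reads 2
#2 T1 reads 2
#3 T0 CAS(2→3) writes; counter now 3
#4 T1 CAS(2→3) fails; counter now 3
#5 T0 reads 3
#6 T0 CAS(3→4) writes; counter now 4
#7 T0 reads 4
#8 T0 CAS(4→5) writes; counter now 5
#9 T0 reads 5
#10 T0 CAS(5→6) writes; counter now 6
Mismatch at 4.

step = 4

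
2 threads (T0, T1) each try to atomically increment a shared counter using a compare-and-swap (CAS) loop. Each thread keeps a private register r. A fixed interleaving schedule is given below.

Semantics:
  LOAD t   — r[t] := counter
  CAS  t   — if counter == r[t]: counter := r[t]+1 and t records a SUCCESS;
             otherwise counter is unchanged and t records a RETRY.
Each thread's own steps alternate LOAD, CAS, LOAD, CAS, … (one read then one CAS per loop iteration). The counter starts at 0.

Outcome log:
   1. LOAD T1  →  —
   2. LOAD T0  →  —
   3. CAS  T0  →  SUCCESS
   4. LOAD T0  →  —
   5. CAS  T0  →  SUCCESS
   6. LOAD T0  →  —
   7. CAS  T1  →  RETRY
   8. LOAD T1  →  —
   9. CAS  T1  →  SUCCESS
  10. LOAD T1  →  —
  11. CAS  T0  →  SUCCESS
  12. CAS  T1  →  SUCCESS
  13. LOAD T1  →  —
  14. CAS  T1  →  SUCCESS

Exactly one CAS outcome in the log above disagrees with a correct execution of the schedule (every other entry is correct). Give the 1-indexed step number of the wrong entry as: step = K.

Correct run:
T1 LOAD — after: cnt=0, r=0 — load
T0 LOAD — after: cnt=0, r=0 — load
T0 CAS — after: cnt=1, r=0 — ok
T0 LOAD — after: cnt=1, r=1 — load
T0 CAS — after: cnt=2, r=1 — ok
T0 LOAD — after: cnt=2, r=2 — load
T1 CAS — after: cnt=2, r=0 — retry
T1 LOAD — after: cnt=2, r=2 — load
T1 CAS — after: cnt=3, r=2 — ok
T1 LOAD — after: cnt=3, r=3 — load
T0 CAS — after: cnt=3, r=2 — retry
T1 CAS — after: cnt=4, r=3 — ok
T1 LOAD — after: cnt=4, r=4 — load
T1 CAS — after: cnt=5, r=4 — ok
Flip is step 11.

step = 11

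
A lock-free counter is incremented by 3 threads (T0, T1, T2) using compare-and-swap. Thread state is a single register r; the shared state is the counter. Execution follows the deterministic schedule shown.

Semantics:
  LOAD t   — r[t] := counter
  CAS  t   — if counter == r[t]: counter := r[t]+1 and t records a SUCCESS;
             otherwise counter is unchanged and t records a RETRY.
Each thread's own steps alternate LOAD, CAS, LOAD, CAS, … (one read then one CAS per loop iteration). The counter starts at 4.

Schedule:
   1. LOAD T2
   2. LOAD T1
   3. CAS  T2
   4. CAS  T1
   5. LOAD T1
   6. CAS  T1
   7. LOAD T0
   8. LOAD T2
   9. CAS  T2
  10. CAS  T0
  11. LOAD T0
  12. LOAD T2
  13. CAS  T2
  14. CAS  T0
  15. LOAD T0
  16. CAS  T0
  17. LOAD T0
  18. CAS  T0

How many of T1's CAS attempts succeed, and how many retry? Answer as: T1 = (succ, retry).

[1] T2.load  rd  (counter 4, T2.r 4)
[2] T1.load  rd  (counter 4, T1.r 4)
[3] T2.cas  hit  (counter 5, T2.r 4)
[4] T1.cas  miss  (counter 5, T1.r 4)
[5] T1.load  rd  (counter 5, T1.r 5)
[6] T1.cas  hit  (counter 6, T1.r 5)
[7] T0.load  rd  (counter 6, T0.r 6)
[8] T2.load  rd  (counter 6, T2.r 6)
[9] T2.cas  hit  (counter 7, T2.r 6)
[10] T0.cas  miss  (counter 7, T0.r 6)
[11] T0.load  rd  (counter 7, T0.r 7)
[12] T2.load  rd  (counter 7, T2.r 7)
[13] T2.cas  hit  (counter 8, T2.r 7)
[14] T0.cas  miss  (counter 8, T0.r 7)
[15] T0.load  rd  (counter 8, T0.r 8)
[16] T0.cas  hit  (counter 9, T0.r 8)
[17] T0.load  rd  (counter 9, T0.r 9)
[18] T0.cas  hit  (counter 10, T0.r 9)

T1 = (1, 1)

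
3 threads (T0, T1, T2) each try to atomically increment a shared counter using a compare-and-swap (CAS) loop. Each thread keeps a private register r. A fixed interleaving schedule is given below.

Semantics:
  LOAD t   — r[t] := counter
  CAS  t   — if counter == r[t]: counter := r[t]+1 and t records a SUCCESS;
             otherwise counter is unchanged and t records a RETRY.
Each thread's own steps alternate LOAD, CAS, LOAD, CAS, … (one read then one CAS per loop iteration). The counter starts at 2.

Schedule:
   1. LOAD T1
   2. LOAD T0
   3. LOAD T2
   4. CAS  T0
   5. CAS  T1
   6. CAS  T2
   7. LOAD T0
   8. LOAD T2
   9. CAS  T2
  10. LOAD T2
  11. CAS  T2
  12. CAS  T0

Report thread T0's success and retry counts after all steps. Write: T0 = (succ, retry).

T0 = (1, 1)

step 1: T1 LOAD ⇒ load; ctr=2 reg=2
step 2: T0 LOAD ⇒ load; ctr=2 reg=2
step 3: T2 LOAD ⇒ load; ctr=2 reg=2
step 4: T0 CAS ⇒ ok; ctr=3 reg=2
step 5: T1 CAS ⇒ retry; ctr=3 reg=2
step 6: T2 CAS ⇒ retry; ctr=3 reg=2
step 7: T0 LOAD ⇒ load; ctr=3 reg=3
step 8: T2 LOAD ⇒ load; ctr=3 reg=3
step 9: T2 CAS ⇒ ok; ctr=4 reg=3
step 10: T2 LOAD ⇒ load; ctr=4 reg=4
step 11: T2 CAS ⇒ ok; ctr=5 reg=4
step 12: T0 CAS ⇒ retry; ctr=5 reg=3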